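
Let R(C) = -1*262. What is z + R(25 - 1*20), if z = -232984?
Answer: -233246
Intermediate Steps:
R(C) = -262
z + R(25 - 1*20) = -232984 - 262 = -233246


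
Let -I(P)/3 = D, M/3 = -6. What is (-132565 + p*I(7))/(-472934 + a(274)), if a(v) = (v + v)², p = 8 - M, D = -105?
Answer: 24875/34526 ≈ 0.72047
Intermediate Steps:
M = -18 (M = 3*(-6) = -18)
p = 26 (p = 8 - 1*(-18) = 8 + 18 = 26)
I(P) = 315 (I(P) = -3*(-105) = 315)
a(v) = 4*v² (a(v) = (2*v)² = 4*v²)
(-132565 + p*I(7))/(-472934 + a(274)) = (-132565 + 26*315)/(-472934 + 4*274²) = (-132565 + 8190)/(-472934 + 4*75076) = -124375/(-472934 + 300304) = -124375/(-172630) = -124375*(-1/172630) = 24875/34526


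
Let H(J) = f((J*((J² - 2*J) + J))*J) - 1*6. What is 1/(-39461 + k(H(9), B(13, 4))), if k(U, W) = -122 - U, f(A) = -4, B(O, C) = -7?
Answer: -1/39573 ≈ -2.5270e-5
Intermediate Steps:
H(J) = -10 (H(J) = -4 - 1*6 = -4 - 6 = -10)
1/(-39461 + k(H(9), B(13, 4))) = 1/(-39461 + (-122 - 1*(-10))) = 1/(-39461 + (-122 + 10)) = 1/(-39461 - 112) = 1/(-39573) = -1/39573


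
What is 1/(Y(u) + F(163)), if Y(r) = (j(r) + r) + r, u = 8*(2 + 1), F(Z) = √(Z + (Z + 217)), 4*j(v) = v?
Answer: 18/791 - √543/2373 ≈ 0.012936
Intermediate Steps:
j(v) = v/4
F(Z) = √(217 + 2*Z) (F(Z) = √(Z + (217 + Z)) = √(217 + 2*Z))
u = 24 (u = 8*3 = 24)
Y(r) = 9*r/4 (Y(r) = (r/4 + r) + r = 5*r/4 + r = 9*r/4)
1/(Y(u) + F(163)) = 1/((9/4)*24 + √(217 + 2*163)) = 1/(54 + √(217 + 326)) = 1/(54 + √543)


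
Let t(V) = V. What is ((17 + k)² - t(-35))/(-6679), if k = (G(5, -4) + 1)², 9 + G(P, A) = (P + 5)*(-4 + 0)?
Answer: -5387076/6679 ≈ -806.57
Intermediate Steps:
G(P, A) = -29 - 4*P (G(P, A) = -9 + (P + 5)*(-4 + 0) = -9 + (5 + P)*(-4) = -9 + (-20 - 4*P) = -29 - 4*P)
k = 2304 (k = ((-29 - 4*5) + 1)² = ((-29 - 20) + 1)² = (-49 + 1)² = (-48)² = 2304)
((17 + k)² - t(-35))/(-6679) = ((17 + 2304)² - 1*(-35))/(-6679) = (2321² + 35)*(-1/6679) = (5387041 + 35)*(-1/6679) = 5387076*(-1/6679) = -5387076/6679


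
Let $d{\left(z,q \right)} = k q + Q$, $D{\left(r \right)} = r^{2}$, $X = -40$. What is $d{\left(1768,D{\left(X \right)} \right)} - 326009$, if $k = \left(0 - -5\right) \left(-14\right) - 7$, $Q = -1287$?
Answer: $-450496$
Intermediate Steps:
$k = -77$ ($k = \left(0 + 5\right) \left(-14\right) - 7 = 5 \left(-14\right) - 7 = -70 - 7 = -77$)
$d{\left(z,q \right)} = -1287 - 77 q$ ($d{\left(z,q \right)} = - 77 q - 1287 = -1287 - 77 q$)
$d{\left(1768,D{\left(X \right)} \right)} - 326009 = \left(-1287 - 77 \left(-40\right)^{2}\right) - 326009 = \left(-1287 - 123200\right) - 326009 = -124487 - 326009 = -450496$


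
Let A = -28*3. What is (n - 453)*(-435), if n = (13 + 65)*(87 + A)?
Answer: 95265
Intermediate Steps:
A = -84
n = 234 (n = (13 + 65)*(87 - 84) = 78*3 = 234)
(n - 453)*(-435) = (234 - 453)*(-435) = -219*(-435) = 95265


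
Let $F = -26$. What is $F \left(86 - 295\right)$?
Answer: $5434$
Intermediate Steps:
$F \left(86 - 295\right) = - 26 \left(86 - 295\right) = \left(-26\right) \left(-209\right) = 5434$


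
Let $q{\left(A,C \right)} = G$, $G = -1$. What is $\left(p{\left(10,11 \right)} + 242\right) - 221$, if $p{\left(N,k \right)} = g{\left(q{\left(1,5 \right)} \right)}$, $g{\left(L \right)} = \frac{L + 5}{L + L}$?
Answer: $19$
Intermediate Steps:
$q{\left(A,C \right)} = -1$
$g{\left(L \right)} = \frac{5 + L}{2 L}$
$p{\left(N,k \right)} = -2$ ($p{\left(N,k \right)} = \frac{5 - 1}{2 \left(-1\right)} = \frac{1}{2} \left(-1\right) 4 = -2$)
$\left(p{\left(10,11 \right)} + 242\right) - 221 = \left(-2 + 242\right) - 221 = 240 - 221 = 19$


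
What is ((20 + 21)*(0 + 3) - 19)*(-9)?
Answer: -936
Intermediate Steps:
((20 + 21)*(0 + 3) - 19)*(-9) = (41*3 - 19)*(-9) = (123 - 19)*(-9) = 104*(-9) = -936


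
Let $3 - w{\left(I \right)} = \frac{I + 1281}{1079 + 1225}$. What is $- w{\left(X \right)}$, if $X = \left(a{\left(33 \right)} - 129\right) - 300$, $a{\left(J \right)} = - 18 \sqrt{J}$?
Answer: $- \frac{505}{192} - \frac{\sqrt{33}}{128} \approx -2.6751$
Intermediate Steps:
$X = -429 - 18 \sqrt{33}$ ($X = \left(- 18 \sqrt{33} - 129\right) - 300 = \left(-129 - 18 \sqrt{33}\right) - 300 = -429 - 18 \sqrt{33} \approx -532.4$)
$w{\left(I \right)} = \frac{1877}{768} - \frac{I}{2304}$ ($w{\left(I \right)} = 3 - \frac{I + 1281}{1079 + 1225} = 3 - \frac{1281 + I}{2304} = 3 - \left(1281 + I\right) \frac{1}{2304} = 3 - \left(\frac{427}{768} + \frac{I}{2304}\right) = \frac{1877}{768} - \frac{I}{2304}$)
$- w{\left(X \right)} = - (\frac{1877}{768} - \frac{-429 - 18 \sqrt{33}}{2304}) = - (\frac{1877}{768} + \left(\frac{143}{768} + \frac{\sqrt{33}}{128}\right)) = - (\frac{505}{192} + \frac{\sqrt{33}}{128}) = - \frac{505}{192} - \frac{\sqrt{33}}{128}$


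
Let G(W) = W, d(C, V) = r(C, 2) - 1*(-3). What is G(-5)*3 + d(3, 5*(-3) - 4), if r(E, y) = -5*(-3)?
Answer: 3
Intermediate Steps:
r(E, y) = 15
d(C, V) = 18 (d(C, V) = 15 - 1*(-3) = 15 + 3 = 18)
G(-5)*3 + d(3, 5*(-3) - 4) = -5*3 + 18 = -15 + 18 = 3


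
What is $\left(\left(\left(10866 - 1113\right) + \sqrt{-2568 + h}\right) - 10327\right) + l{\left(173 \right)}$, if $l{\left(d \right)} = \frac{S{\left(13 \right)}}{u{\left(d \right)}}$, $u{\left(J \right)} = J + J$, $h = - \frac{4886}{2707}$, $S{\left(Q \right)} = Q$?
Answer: $- \frac{198591}{346} + \frac{i \sqrt{18831142634}}{2707} \approx -573.96 + 50.693 i$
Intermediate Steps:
$h = - \frac{4886}{2707}$ ($h = \left(-4886\right) \frac{1}{2707} = - \frac{4886}{2707} \approx -1.805$)
$u{\left(J \right)} = 2 J$
$l{\left(d \right)} = \frac{13}{2 d}$
$\left(\left(\left(10866 - 1113\right) + \sqrt{-2568 + h}\right) - 10327\right) + l{\left(173 \right)} = \left(\left(\left(10866 - 1113\right) + \sqrt{-2568 - \frac{4886}{2707}}\right) - 10327\right) + \frac{13}{2 \cdot 173} = \left(\left(\left(10866 + \left(-2212 + 1099\right)\right) + \sqrt{- \frac{6956462}{2707}}\right) - 10327\right) + \frac{13}{2} \cdot \frac{1}{173} = \left(\left(\left(10866 - 1113\right) + \frac{i \sqrt{18831142634}}{2707}\right) - 10327\right) + \frac{13}{346} = \left(\left(9753 + \frac{i \sqrt{18831142634}}{2707}\right) - 10327\right) + \frac{13}{346} = \left(-574 + \frac{i \sqrt{18831142634}}{2707}\right) + \frac{13}{346} = - \frac{198591}{346} + \frac{i \sqrt{18831142634}}{2707}$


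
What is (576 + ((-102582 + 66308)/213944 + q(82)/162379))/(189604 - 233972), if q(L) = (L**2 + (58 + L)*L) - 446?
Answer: -10004078220341/770672443422784 ≈ -0.012981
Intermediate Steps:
q(L) = -446 + L**2 + L*(58 + L) (q(L) = (L**2 + L*(58 + L)) - 446 = -446 + L**2 + L*(58 + L))
(576 + ((-102582 + 66308)/213944 + q(82)/162379))/(189604 - 233972) = (576 + ((-102582 + 66308)/213944 + (-446 + 2*82**2 + 58*82)/162379))/(189604 - 233972) = (576 + (-36274*1/213944 + (-446 + 2*6724 + 4756)*(1/162379)))/(-44368) = (576 + (-18137/106972 + (-446 + 13448 + 4756)*(1/162379)))*(-1/44368) = (576 + (-18137/106972 + 17758*(1/162379)))*(-1/44368) = (576 + (-18137/106972 + 17758/162379))*(-1/44368) = (576 - 1045459147/17370006388)*(-1/44368) = (10004078220341/17370006388)*(-1/44368) = -10004078220341/770672443422784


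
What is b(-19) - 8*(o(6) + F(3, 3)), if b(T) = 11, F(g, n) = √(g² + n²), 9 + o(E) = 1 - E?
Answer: 123 - 24*√2 ≈ 89.059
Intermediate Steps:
o(E) = -8 - E (o(E) = -9 + (1 - E) = -8 - E)
b(-19) - 8*(o(6) + F(3, 3)) = 11 - 8*((-8 - 1*6) + √(3² + 3²)) = 11 - 8*((-8 - 6) + √(9 + 9)) = 11 - 8*(-14 + √18) = 11 - 8*(-14 + 3*√2) = 11 + (112 - 24*√2) = 123 - 24*√2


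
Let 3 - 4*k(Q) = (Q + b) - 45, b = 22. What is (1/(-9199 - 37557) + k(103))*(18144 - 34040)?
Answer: 3576814596/11689 ≈ 3.0600e+5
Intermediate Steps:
k(Q) = 13/2 - Q/4 (k(Q) = 3/4 - ((Q + 22) - 45)/4 = 3/4 - ((22 + Q) - 45)/4 = 3/4 - (-23 + Q)/4 = 3/4 + (23/4 - Q/4) = 13/2 - Q/4)
(1/(-9199 - 37557) + k(103))*(18144 - 34040) = (1/(-9199 - 37557) + (13/2 - 1/4*103))*(18144 - 34040) = (1/(-46756) + (13/2 - 103/4))*(-15896) = (-1/46756 - 77/4)*(-15896) = -450027/23378*(-15896) = 3576814596/11689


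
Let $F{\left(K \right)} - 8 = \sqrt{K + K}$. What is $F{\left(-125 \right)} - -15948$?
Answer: $15956 + 5 i \sqrt{10} \approx 15956.0 + 15.811 i$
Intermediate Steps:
$F{\left(K \right)} = 8 + \sqrt{2} \sqrt{K}$ ($F{\left(K \right)} = 8 + \sqrt{K + K} = 8 + \sqrt{2 K} = 8 + \sqrt{2} \sqrt{K}$)
$F{\left(-125 \right)} - -15948 = \left(8 + \sqrt{2} \sqrt{-125}\right) - -15948 = \left(8 + \sqrt{2} \cdot 5 i \sqrt{5}\right) + 15948 = \left(8 + 5 i \sqrt{10}\right) + 15948 = 15956 + 5 i \sqrt{10}$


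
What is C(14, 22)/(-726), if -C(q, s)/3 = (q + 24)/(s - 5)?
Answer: 19/2057 ≈ 0.0092368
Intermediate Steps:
C(q, s) = -3*(24 + q)/(-5 + s) (C(q, s) = -3*(q + 24)/(s - 5) = -3*(24 + q)/(-5 + s))
C(14, 22)/(-726) = (3*(-24 - 1*14)/(-5 + 22))/(-726) = (3*(-24 - 14)/17)*(-1/726) = (3*(1/17)*(-38))*(-1/726) = -114/17*(-1/726) = 19/2057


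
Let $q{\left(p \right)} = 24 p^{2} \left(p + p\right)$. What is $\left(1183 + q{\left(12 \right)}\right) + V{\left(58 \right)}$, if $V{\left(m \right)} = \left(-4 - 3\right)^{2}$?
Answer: $84176$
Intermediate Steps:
$q{\left(p \right)} = 48 p^{3}$ ($q{\left(p \right)} = 24 p^{2} \cdot 2 p = 48 p^{3}$)
$V{\left(m \right)} = 49$ ($V{\left(m \right)} = \left(-7\right)^{2} = 49$)
$\left(1183 + q{\left(12 \right)}\right) + V{\left(58 \right)} = \left(1183 + 48 \cdot 12^{3}\right) + 49 = \left(1183 + 48 \cdot 1728\right) + 49 = \left(1183 + 82944\right) + 49 = 84127 + 49 = 84176$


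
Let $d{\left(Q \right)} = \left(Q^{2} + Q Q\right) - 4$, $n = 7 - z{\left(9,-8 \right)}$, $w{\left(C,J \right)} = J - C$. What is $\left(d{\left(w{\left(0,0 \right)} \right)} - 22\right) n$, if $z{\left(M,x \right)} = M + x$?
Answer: $-156$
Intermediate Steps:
$n = 6$ ($n = 7 - \left(9 - 8\right) = 7 - 1 = 6$)
$d{\left(Q \right)} = -4 + 2 Q^{2}$ ($d{\left(Q \right)} = \left(Q^{2} + Q^{2}\right) - 4 = 2 Q^{2} - 4 = -4 + 2 Q^{2}$)
$\left(d{\left(w{\left(0,0 \right)} \right)} - 22\right) n = \left(\left(-4 + 2 \left(0 - 0\right)^{2}\right) - 22\right) 6 = \left(\left(-4 + 2 \left(0 + 0\right)^{2}\right) - 22\right) 6 = \left(\left(-4 + 2 \cdot 0^{2}\right) - 22\right) 6 = \left(\left(-4 + 2 \cdot 0\right) - 22\right) 6 = \left(\left(-4 + 0\right) - 22\right) 6 = \left(-4 - 22\right) 6 = \left(-26\right) 6 = -156$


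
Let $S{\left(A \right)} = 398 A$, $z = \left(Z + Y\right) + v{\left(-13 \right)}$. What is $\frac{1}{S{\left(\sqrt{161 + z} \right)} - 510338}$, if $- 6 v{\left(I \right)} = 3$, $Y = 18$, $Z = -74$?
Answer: $- \frac{255169}{130214160513} - \frac{199 \sqrt{418}}{260428321026} \approx -1.9752 \cdot 10^{-6}$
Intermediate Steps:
$v{\left(I \right)} = - \frac{1}{2}$ ($v{\left(I \right)} = \left(- \frac{1}{6}\right) 3 = - \frac{1}{2}$)
$z = - \frac{113}{2}$ ($z = \left(-74 + 18\right) - \frac{1}{2} = -56 - \frac{1}{2} = - \frac{113}{2} \approx -56.5$)
$\frac{1}{S{\left(\sqrt{161 + z} \right)} - 510338} = \frac{1}{398 \sqrt{161 - \frac{113}{2}} - 510338} = \frac{1}{398 \sqrt{\frac{209}{2}} - 510338} = \frac{1}{398 \frac{\sqrt{418}}{2} - 510338} = \frac{1}{199 \sqrt{418} - 510338} = \frac{1}{-510338 + 199 \sqrt{418}}$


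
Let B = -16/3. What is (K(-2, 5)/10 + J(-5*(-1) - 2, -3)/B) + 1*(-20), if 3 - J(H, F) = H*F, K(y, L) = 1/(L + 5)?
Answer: -556/25 ≈ -22.240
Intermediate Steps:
B = -16/3 (B = -16*⅓ = -16/3 ≈ -5.3333)
K(y, L) = 1/(5 + L)
J(H, F) = 3 - F*H (J(H, F) = 3 - H*F = 3 - F*H)
(K(-2, 5)/10 + J(-5*(-1) - 2, -3)/B) + 1*(-20) = (1/((5 + 5)*10) + (3 - 1*(-3)*(-5*(-1) - 2))/(-16/3)) + 1*(-20) = ((⅒)/10 + (3 - 1*(-3)*(5 - 2))*(-3/16)) - 20 = ((⅒)*(⅒) + (3 - 1*(-3)*3)*(-3/16)) - 20 = (1/100 + (3 + 9)*(-3/16)) - 20 = (1/100 + 12*(-3/16)) - 20 = (1/100 - 9/4) - 20 = -56/25 - 20 = -556/25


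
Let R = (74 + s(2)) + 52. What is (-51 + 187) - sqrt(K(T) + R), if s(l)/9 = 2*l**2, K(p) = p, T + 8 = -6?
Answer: 136 - 2*sqrt(46) ≈ 122.44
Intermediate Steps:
T = -14 (T = -8 - 6 = -14)
s(l) = 18*l**2 (s(l) = 9*(2*l**2) = 18*l**2)
R = 198 (R = (74 + 18*2**2) + 52 = (74 + 18*4) + 52 = (74 + 72) + 52 = 146 + 52 = 198)
(-51 + 187) - sqrt(K(T) + R) = (-51 + 187) - sqrt(-14 + 198) = 136 - sqrt(184) = 136 - 2*sqrt(46)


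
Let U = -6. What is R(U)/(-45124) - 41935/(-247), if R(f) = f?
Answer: 946138211/5572814 ≈ 169.78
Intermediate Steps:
R(U)/(-45124) - 41935/(-247) = -6/(-45124) - 41935/(-247) = -6*(-1/45124) - 41935*(-1/247) = 3/22562 + 41935/247 = 946138211/5572814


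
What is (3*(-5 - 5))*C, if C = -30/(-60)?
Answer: -15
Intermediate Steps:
C = ½ (C = -30*(-1/60) = ½ ≈ 0.50000)
(3*(-5 - 5))*C = (3*(-5 - 5))*(½) = (3*(-10))*(½) = -30*½ = -15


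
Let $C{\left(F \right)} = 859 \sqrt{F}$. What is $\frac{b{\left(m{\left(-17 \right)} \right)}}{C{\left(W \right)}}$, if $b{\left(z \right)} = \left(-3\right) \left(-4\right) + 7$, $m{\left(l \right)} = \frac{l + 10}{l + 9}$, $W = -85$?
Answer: $- \frac{19 i \sqrt{85}}{73015} \approx - 0.0023991 i$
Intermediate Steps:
$m{\left(l \right)} = \frac{10 + l}{9 + l}$
$b{\left(z \right)} = 19$ ($b{\left(z \right)} = 12 + 7 = 19$)
$\frac{b{\left(m{\left(-17 \right)} \right)}}{C{\left(W \right)}} = \frac{19}{859 \sqrt{-85}} = \frac{19}{859 i \sqrt{85}} = 19 \left(- \frac{i \sqrt{85}}{73015}\right) = - \frac{19 i \sqrt{85}}{73015}$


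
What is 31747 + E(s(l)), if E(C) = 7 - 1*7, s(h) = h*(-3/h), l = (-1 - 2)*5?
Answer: 31747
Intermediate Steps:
l = -15 (l = -3*5 = -15)
s(h) = -3
E(C) = 0 (E(C) = 7 - 7 = 0)
31747 + E(s(l)) = 31747 + 0 = 31747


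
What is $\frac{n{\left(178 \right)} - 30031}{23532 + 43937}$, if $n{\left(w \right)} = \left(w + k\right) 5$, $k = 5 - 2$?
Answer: $- \frac{29126}{67469} \approx -0.43169$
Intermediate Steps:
$k = 3$
$n{\left(w \right)} = 15 + 5 w$ ($n{\left(w \right)} = \left(w + 3\right) 5 = \left(3 + w\right) 5 = 15 + 5 w$)
$\frac{n{\left(178 \right)} - 30031}{23532 + 43937} = \frac{\left(15 + 5 \cdot 178\right) - 30031}{23532 + 43937} = \frac{\left(15 + 890\right) - 30031}{67469} = \left(905 - 30031\right) \frac{1}{67469} = \left(-29126\right) \frac{1}{67469} = - \frac{29126}{67469}$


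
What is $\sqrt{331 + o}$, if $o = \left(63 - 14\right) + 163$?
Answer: $\sqrt{543} \approx 23.302$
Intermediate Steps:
$o = 212$ ($o = 49 + 163 = 212$)
$\sqrt{331 + o} = \sqrt{331 + 212} = \sqrt{543}$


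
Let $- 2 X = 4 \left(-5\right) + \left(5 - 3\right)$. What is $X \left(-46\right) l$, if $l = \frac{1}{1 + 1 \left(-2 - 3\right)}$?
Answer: $\frac{207}{2} \approx 103.5$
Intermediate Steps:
$l = - \frac{1}{4}$ ($l = \frac{1}{1 + 1 \left(-5\right)} = \frac{1}{1 - 5} = \frac{1}{-4} = - \frac{1}{4} \approx -0.25$)
$X = 9$ ($X = - \frac{4 \left(-5\right) + \left(5 - 3\right)}{2} = - \frac{-20 + 2}{2} = \left(- \frac{1}{2}\right) \left(-18\right) = 9$)
$X \left(-46\right) l = 9 \left(-46\right) \left(- \frac{1}{4}\right) = \left(-414\right) \left(- \frac{1}{4}\right) = \frac{207}{2}$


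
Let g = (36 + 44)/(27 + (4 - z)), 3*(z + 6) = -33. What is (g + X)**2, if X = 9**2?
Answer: 61504/9 ≈ 6833.8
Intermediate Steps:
z = -17 (z = -6 + (1/3)*(-33) = -6 - 11 = -17)
g = 5/3 (g = (36 + 44)/(27 + (4 - 1*(-17))) = 80/(27 + (4 + 17)) = 80/(27 + 21) = 80/48 = 80*(1/48) = 5/3 ≈ 1.6667)
X = 81
(g + X)**2 = (5/3 + 81)**2 = (248/3)**2 = 61504/9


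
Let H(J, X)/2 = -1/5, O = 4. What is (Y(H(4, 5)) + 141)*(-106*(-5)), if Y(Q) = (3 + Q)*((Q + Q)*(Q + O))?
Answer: 1769034/25 ≈ 70761.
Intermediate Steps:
H(J, X) = -⅖ (H(J, X) = 2*(-1/5) = 2*(-1*⅕) = 2*(-⅕) = -⅖)
Y(Q) = 2*Q*(3 + Q)*(4 + Q) (Y(Q) = (3 + Q)*((Q + Q)*(Q + 4)) = (3 + Q)*((2*Q)*(4 + Q)) = (3 + Q)*(2*Q*(4 + Q)) = 2*Q*(3 + Q)*(4 + Q))
(Y(H(4, 5)) + 141)*(-106*(-5)) = (2*(-⅖)*(12 + (-⅖)² + 7*(-⅖)) + 141)*(-106*(-5)) = (2*(-⅖)*(12 + 4/25 - 14/5) + 141)*530 = (2*(-⅖)*(234/25) + 141)*530 = (-936/125 + 141)*530 = (16689/125)*530 = 1769034/25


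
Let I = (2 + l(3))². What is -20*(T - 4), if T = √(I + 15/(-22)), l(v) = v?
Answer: 80 - 10*√11770/11 ≈ -18.627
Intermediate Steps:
I = 25 (I = (2 + 3)² = 5² = 25)
T = √11770/22 (T = √(25 + 15/(-22)) = √(25 + 15*(-1/22)) = √(25 - 15/22) = √(535/22) = √11770/22 ≈ 4.9314)
-20*(T - 4) = -20*(√11770/22 - 4) = -20*(-4 + √11770/22) = 80 - 10*√11770/11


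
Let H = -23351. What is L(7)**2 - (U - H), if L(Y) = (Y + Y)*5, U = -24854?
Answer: 6403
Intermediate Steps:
L(Y) = 10*Y (L(Y) = (2*Y)*5 = 10*Y)
L(7)**2 - (U - H) = (10*7)**2 - (-24854 - 1*(-23351)) = 70**2 - (-24854 + 23351) = 4900 - 1*(-1503) = 4900 + 1503 = 6403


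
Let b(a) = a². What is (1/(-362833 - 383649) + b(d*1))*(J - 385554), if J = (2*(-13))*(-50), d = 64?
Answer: -587445645996417/373241 ≈ -1.5739e+9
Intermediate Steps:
J = 1300 (J = -26*(-50) = 1300)
(1/(-362833 - 383649) + b(d*1))*(J - 385554) = (1/(-362833 - 383649) + (64*1)²)*(1300 - 385554) = (1/(-746482) + 64²)*(-384254) = (-1/746482 + 4096)*(-384254) = (3057590271/746482)*(-384254) = -587445645996417/373241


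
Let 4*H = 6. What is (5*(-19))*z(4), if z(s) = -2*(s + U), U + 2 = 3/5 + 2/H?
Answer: 2242/3 ≈ 747.33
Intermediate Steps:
H = 3/2 (H = (¼)*6 = 3/2 ≈ 1.5000)
U = -1/15 (U = -2 + (3/5 + 2/(3/2)) = -2 + (3*(⅕) + 2*(⅔)) = -2 + (⅗ + 4/3) = -2 + 29/15 = -1/15 ≈ -0.066667)
z(s) = 2/15 - 2*s (z(s) = -2*(s - 1/15) = -2*(-1/15 + s) = 2/15 - 2*s)
(5*(-19))*z(4) = (5*(-19))*(2/15 - 2*4) = -95*(2/15 - 8) = -95*(-118/15) = 2242/3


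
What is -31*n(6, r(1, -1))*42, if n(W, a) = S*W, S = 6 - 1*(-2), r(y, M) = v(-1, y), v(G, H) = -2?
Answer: -62496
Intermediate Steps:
r(y, M) = -2
S = 8 (S = 6 + 2 = 8)
n(W, a) = 8*W
-31*n(6, r(1, -1))*42 = -248*6*42 = -31*48*42 = -1488*42 = -62496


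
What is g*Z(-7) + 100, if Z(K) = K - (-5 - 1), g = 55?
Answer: 45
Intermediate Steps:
Z(K) = 6 + K (Z(K) = K - 1*(-6) = K + 6 = 6 + K)
g*Z(-7) + 100 = 55*(6 - 7) + 100 = 55*(-1) + 100 = -55 + 100 = 45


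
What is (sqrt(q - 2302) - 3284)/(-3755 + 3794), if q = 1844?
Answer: -3284/39 + I*sqrt(458)/39 ≈ -84.205 + 0.54874*I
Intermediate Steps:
(sqrt(q - 2302) - 3284)/(-3755 + 3794) = (sqrt(1844 - 2302) - 3284)/(-3755 + 3794) = (sqrt(-458) - 3284)/39 = (I*sqrt(458) - 3284)*(1/39) = (-3284 + I*sqrt(458))*(1/39) = -3284/39 + I*sqrt(458)/39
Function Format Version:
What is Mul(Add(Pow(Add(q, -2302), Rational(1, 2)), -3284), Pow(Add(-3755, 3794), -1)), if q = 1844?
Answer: Add(Rational(-3284, 39), Mul(Rational(1, 39), I, Pow(458, Rational(1, 2)))) ≈ Add(-84.205, Mul(0.54874, I))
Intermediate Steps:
Mul(Add(Pow(Add(q, -2302), Rational(1, 2)), -3284), Pow(Add(-3755, 3794), -1)) = Mul(Add(Pow(Add(1844, -2302), Rational(1, 2)), -3284), Pow(Add(-3755, 3794), -1)) = Mul(Add(Pow(-458, Rational(1, 2)), -3284), Pow(39, -1)) = Mul(Add(Mul(I, Pow(458, Rational(1, 2))), -3284), Rational(1, 39)) = Mul(Add(-3284, Mul(I, Pow(458, Rational(1, 2)))), Rational(1, 39)) = Add(Rational(-3284, 39), Mul(Rational(1, 39), I, Pow(458, Rational(1, 2))))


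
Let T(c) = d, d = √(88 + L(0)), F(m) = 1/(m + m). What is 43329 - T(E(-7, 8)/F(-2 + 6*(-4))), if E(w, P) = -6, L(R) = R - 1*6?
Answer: 43329 - √82 ≈ 43320.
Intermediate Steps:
F(m) = 1/(2*m)
L(R) = -6 + R (L(R) = R - 6 = -6 + R)
d = √82 (d = √(88 + (-6 + 0)) = √(88 - 6) = √82 ≈ 9.0554)
T(c) = √82
43329 - T(E(-7, 8)/F(-2 + 6*(-4))) = 43329 - √82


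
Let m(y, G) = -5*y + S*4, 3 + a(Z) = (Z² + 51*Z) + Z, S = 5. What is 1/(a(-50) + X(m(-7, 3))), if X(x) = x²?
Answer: 1/2922 ≈ 0.00034223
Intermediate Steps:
a(Z) = -3 + Z² + 52*Z (a(Z) = -3 + ((Z² + 51*Z) + Z) = -3 + (Z² + 52*Z) = -3 + Z² + 52*Z)
m(y, G) = 20 - 5*y (m(y, G) = -5*y + 5*4 = -5*y + 20 = 20 - 5*y)
1/(a(-50) + X(m(-7, 3))) = 1/((-3 + (-50)² + 52*(-50)) + (20 - 5*(-7))²) = 1/((-3 + 2500 - 2600) + (20 + 35)²) = 1/(-103 + 55²) = 1/(-103 + 3025) = 1/2922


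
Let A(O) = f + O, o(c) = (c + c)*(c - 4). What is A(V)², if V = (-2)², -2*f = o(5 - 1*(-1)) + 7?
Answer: 529/4 ≈ 132.25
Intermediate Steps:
o(c) = 2*c*(-4 + c) (o(c) = (2*c)*(-4 + c) = 2*c*(-4 + c))
f = -31/2 (f = -(2*(5 - 1*(-1))*(-4 + (5 - 1*(-1))) + 7)/2 = -(2*(5 + 1)*(-4 + (5 + 1)) + 7)/2 = -(2*6*(-4 + 6) + 7)/2 = -(2*6*2 + 7)/2 = -(24 + 7)/2 = -½*31 = -31/2 ≈ -15.500)
V = 4
A(O) = -31/2 + O
A(V)² = (-31/2 + 4)² = (-23/2)² = 529/4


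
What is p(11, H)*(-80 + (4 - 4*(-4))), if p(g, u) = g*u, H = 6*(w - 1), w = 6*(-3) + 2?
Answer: 67320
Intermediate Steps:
w = -16 (w = -18 + 2 = -16)
H = -102 (H = 6*(-16 - 1) = 6*(-17) = -102)
p(11, H)*(-80 + (4 - 4*(-4))) = (11*(-102))*(-80 + (4 - 4*(-4))) = -1122*(-80 + (4 + 16)) = -1122*(-80 + 20) = -1122*(-60) = 67320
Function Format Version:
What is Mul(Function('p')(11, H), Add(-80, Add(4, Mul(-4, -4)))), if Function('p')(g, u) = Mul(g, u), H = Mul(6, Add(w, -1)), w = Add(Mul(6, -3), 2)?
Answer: 67320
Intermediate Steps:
w = -16 (w = Add(-18, 2) = -16)
H = -102 (H = Mul(6, Add(-16, -1)) = Mul(6, -17) = -102)
Mul(Function('p')(11, H), Add(-80, Add(4, Mul(-4, -4)))) = Mul(Mul(11, -102), Add(-80, Add(4, Mul(-4, -4)))) = Mul(-1122, Add(-80, Add(4, 16))) = Mul(-1122, Add(-80, 20)) = Mul(-1122, -60) = 67320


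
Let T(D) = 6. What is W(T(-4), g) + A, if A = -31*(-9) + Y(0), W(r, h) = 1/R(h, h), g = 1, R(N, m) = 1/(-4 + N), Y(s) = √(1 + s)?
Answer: 277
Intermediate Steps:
W(r, h) = -4 + h (W(r, h) = 1/(1/(-4 + h)) = -4 + h)
A = 280 (A = -31*(-9) + √(1 + 0) = 279 + √1 = 279 + 1 = 280)
W(T(-4), g) + A = (-4 + 1) + 280 = -3 + 280 = 277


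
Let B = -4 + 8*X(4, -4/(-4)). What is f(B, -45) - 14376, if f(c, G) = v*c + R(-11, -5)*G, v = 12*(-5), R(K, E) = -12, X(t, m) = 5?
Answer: -15996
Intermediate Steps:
v = -60
B = 36 (B = -4 + 8*5 = -4 + 40 = 36)
f(c, G) = -60*c - 12*G
f(B, -45) - 14376 = (-60*36 - 12*(-45)) - 14376 = (-2160 + 540) - 14376 = -1620 - 14376 = -15996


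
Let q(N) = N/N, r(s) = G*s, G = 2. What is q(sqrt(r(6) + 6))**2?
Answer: 1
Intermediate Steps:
r(s) = 2*s
q(N) = 1
q(sqrt(r(6) + 6))**2 = 1**2 = 1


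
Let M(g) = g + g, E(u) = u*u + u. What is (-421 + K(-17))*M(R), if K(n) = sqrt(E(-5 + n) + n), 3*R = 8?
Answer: -6736/3 + 16*sqrt(445)/3 ≈ -2132.8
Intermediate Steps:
R = 8/3 (R = (1/3)*8 = 8/3 ≈ 2.6667)
E(u) = u + u**2 (E(u) = u**2 + u = u + u**2)
M(g) = 2*g
K(n) = sqrt(n + (-5 + n)*(-4 + n)) (K(n) = sqrt((-5 + n)*(1 + (-5 + n)) + n) = sqrt((-5 + n)*(-4 + n) + n) = sqrt(n + (-5 + n)*(-4 + n)))
(-421 + K(-17))*M(R) = (-421 + sqrt(-17 + (-5 - 17)*(-4 - 17)))*(2*(8/3)) = (-421 + sqrt(-17 - 22*(-21)))*(16/3) = (-421 + sqrt(-17 + 462))*(16/3) = (-421 + sqrt(445))*(16/3) = -6736/3 + 16*sqrt(445)/3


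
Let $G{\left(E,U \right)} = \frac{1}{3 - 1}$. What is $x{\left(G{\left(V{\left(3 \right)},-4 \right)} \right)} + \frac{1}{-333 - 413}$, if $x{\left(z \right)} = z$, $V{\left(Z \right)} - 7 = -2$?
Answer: $\frac{186}{373} \approx 0.49866$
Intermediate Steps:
$V{\left(Z \right)} = 5$ ($V{\left(Z \right)} = 7 - 2 = 5$)
$G{\left(E,U \right)} = \frac{1}{2}$
$x{\left(G{\left(V{\left(3 \right)},-4 \right)} \right)} + \frac{1}{-333 - 413} = \frac{1}{2} + \frac{1}{-333 - 413} = \frac{1}{2} + \frac{1}{-746} = \frac{1}{2} - \frac{1}{746} = \frac{186}{373}$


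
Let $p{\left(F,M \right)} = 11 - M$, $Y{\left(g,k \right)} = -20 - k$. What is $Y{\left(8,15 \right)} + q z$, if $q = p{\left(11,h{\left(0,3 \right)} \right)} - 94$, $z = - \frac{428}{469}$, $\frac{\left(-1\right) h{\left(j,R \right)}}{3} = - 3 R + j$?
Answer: $\frac{30665}{469} \approx 65.384$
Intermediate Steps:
$h{\left(j,R \right)} = - 3 j + 9 R$ ($h{\left(j,R \right)} = - 3 \left(- 3 R + j\right) = - 3 \left(j - 3 R\right) = - 3 j + 9 R$)
$z = - \frac{428}{469}$ ($z = \left(-428\right) \frac{1}{469} = - \frac{428}{469} \approx -0.91258$)
$q = -110$ ($q = \left(11 - \left(\left(-3\right) 0 + 9 \cdot 3\right)\right) - 94 = \left(11 - \left(0 + 27\right)\right) - 94 = \left(11 - 27\right) - 94 = -16 - 94 = -110$)
$Y{\left(8,15 \right)} + q z = \left(-20 - 15\right) - - \frac{47080}{469} = \left(-20 - 15\right) + \frac{47080}{469} = -35 + \frac{47080}{469} = \frac{30665}{469}$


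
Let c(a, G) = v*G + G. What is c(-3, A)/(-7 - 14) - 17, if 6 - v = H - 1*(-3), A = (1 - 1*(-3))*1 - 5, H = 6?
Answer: -359/21 ≈ -17.095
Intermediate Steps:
A = -1 (A = (1 + 3)*1 - 5 = 4*1 - 5 = 4 - 5 = -1)
v = -3 (v = 6 - (6 - 1*(-3)) = 6 - (6 + 3) = 6 - 1*9 = 6 - 9 = -3)
c(a, G) = -2*G (c(a, G) = -3*G + G = -2*G)
c(-3, A)/(-7 - 14) - 17 = (-2*(-1))/(-7 - 14) - 17 = 2/(-21) - 17 = -1/21*2 - 17 = -2/21 - 17 = -359/21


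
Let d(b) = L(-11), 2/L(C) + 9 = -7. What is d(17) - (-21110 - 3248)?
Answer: 194863/8 ≈ 24358.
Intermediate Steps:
L(C) = -1/8 (L(C) = 2/(-9 - 7) = 2/(-16) = 2*(-1/16) = -1/8)
d(b) = -1/8
d(17) - (-21110 - 3248) = -1/8 - (-21110 - 3248) = -1/8 - 1*(-24358) = -1/8 + 24358 = 194863/8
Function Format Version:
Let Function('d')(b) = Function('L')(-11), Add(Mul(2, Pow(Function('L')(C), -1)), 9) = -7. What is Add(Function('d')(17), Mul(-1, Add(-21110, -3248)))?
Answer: Rational(194863, 8) ≈ 24358.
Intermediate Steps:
Function('L')(C) = Rational(-1, 8) (Function('L')(C) = Mul(2, Pow(Add(-9, -7), -1)) = Mul(2, Pow(-16, -1)) = Mul(2, Rational(-1, 16)) = Rational(-1, 8))
Function('d')(b) = Rational(-1, 8)
Add(Function('d')(17), Mul(-1, Add(-21110, -3248))) = Add(Rational(-1, 8), Mul(-1, Add(-21110, -3248))) = Add(Rational(-1, 8), Mul(-1, -24358)) = Add(Rational(-1, 8), 24358) = Rational(194863, 8)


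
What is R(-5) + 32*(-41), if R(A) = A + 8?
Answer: -1309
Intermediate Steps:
R(A) = 8 + A
R(-5) + 32*(-41) = (8 - 5) + 32*(-41) = 3 - 1312 = -1309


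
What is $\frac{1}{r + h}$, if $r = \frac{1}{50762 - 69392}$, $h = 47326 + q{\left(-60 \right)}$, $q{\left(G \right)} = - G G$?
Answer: $\frac{18630}{814615379} \approx 2.287 \cdot 10^{-5}$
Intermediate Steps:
$q{\left(G \right)} = - G^{2}$
$h = 43726$ ($h = 47326 - \left(-60\right)^{2} = 47326 - 3600 = 43726$)
$r = - \frac{1}{18630}$ ($r = \frac{1}{-18630} = - \frac{1}{18630} \approx -5.3677 \cdot 10^{-5}$)
$\frac{1}{r + h} = \frac{1}{- \frac{1}{18630} + 43726} = \frac{1}{\frac{814615379}{18630}} = \frac{18630}{814615379}$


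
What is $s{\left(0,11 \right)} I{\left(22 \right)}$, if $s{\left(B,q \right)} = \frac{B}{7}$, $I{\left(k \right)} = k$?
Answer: $0$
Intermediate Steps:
$s{\left(B,q \right)} = \frac{B}{7}$ ($s{\left(B,q \right)} = B \frac{1}{7} = \frac{B}{7}$)
$s{\left(0,11 \right)} I{\left(22 \right)} = \frac{1}{7} \cdot 0 \cdot 22 = 0 \cdot 22 = 0$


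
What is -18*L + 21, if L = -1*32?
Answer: 597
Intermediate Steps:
L = -32
-18*L + 21 = -18*(-32) + 21 = 576 + 21 = 597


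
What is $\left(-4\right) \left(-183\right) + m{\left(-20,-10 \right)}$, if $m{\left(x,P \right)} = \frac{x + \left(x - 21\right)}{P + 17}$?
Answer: $\frac{5063}{7} \approx 723.29$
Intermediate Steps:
$m{\left(x,P \right)} = \frac{-21 + 2 x}{17 + P}$ ($m{\left(x,P \right)} = \frac{x + \left(-21 + x\right)}{17 + P} = \frac{-21 + 2 x}{17 + P}$)
$\left(-4\right) \left(-183\right) + m{\left(-20,-10 \right)} = \left(-4\right) \left(-183\right) + \frac{-21 + 2 \left(-20\right)}{17 - 10} = 732 + \frac{-21 - 40}{7} = 732 + \frac{1}{7} \left(-61\right) = 732 - \frac{61}{7} = \frac{5063}{7}$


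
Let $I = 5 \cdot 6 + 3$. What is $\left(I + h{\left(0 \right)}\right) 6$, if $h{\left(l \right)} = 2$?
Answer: $210$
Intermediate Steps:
$I = 33$ ($I = 30 + 3 = 33$)
$\left(I + h{\left(0 \right)}\right) 6 = \left(33 + 2\right) 6 = 35 \cdot 6 = 210$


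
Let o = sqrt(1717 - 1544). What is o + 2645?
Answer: 2645 + sqrt(173) ≈ 2658.2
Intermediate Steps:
o = sqrt(173) ≈ 13.153
o + 2645 = sqrt(173) + 2645 = 2645 + sqrt(173)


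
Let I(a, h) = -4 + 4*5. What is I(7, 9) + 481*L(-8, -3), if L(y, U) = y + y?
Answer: -7680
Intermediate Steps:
L(y, U) = 2*y
I(a, h) = 16 (I(a, h) = -4 + 20 = 16)
I(7, 9) + 481*L(-8, -3) = 16 + 481*(2*(-8)) = 16 + 481*(-16) = 16 - 7696 = -7680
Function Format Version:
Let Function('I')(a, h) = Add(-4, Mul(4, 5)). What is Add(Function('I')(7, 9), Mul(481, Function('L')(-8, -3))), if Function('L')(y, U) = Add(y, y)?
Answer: -7680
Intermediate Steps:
Function('L')(y, U) = Mul(2, y)
Function('I')(a, h) = 16 (Function('I')(a, h) = Add(-4, 20) = 16)
Add(Function('I')(7, 9), Mul(481, Function('L')(-8, -3))) = Add(16, Mul(481, Mul(2, -8))) = Add(16, Mul(481, -16)) = Add(16, -7696) = -7680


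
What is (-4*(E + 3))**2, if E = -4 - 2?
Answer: 144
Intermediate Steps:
E = -6
(-4*(E + 3))**2 = (-4*(-6 + 3))**2 = (-4*(-3))**2 = 12**2 = 144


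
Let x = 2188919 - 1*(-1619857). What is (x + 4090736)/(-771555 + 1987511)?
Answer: 1974878/303989 ≈ 6.4965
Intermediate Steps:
x = 3808776 (x = 2188919 + 1619857 = 3808776)
(x + 4090736)/(-771555 + 1987511) = (3808776 + 4090736)/(-771555 + 1987511) = 7899512/1215956 = 7899512*(1/1215956) = 1974878/303989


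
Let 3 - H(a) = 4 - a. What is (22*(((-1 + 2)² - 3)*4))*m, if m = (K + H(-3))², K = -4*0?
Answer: -2816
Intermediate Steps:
H(a) = -1 + a (H(a) = 3 - (4 - a) = 3 + (-4 + a) = -1 + a)
K = 0
m = 16 (m = (0 + (-1 - 3))² = (0 - 4)² = (-4)² = 16)
(22*(((-1 + 2)² - 3)*4))*m = (22*(((-1 + 2)² - 3)*4))*16 = (22*((1² - 3)*4))*16 = (22*((1 - 3)*4))*16 = (22*(-2*4))*16 = (22*(-8))*16 = -176*16 = -2816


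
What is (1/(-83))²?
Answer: 1/6889 ≈ 0.00014516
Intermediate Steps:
(1/(-83))² = (-1/83)² = 1/6889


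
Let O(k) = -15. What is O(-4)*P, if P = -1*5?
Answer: 75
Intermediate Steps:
P = -5
O(-4)*P = -15*(-5) = 75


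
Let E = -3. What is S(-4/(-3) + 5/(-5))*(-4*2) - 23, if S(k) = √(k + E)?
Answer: -23 - 16*I*√6/3 ≈ -23.0 - 13.064*I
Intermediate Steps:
S(k) = √(-3 + k) (S(k) = √(k - 3) = √(-3 + k))
S(-4/(-3) + 5/(-5))*(-4*2) - 23 = √(-3 + (-4/(-3) + 5/(-5)))*(-4*2) - 23 = √(-3 + (-4*(-⅓) + 5*(-⅕)))*(-8) - 23 = √(-3 + (4/3 - 1))*(-8) - 23 = √(-3 + ⅓)*(-8) - 23 = √(-8/3)*(-8) - 23 = (2*I*√6/3)*(-8) - 23 = -16*I*√6/3 - 23 = -23 - 16*I*√6/3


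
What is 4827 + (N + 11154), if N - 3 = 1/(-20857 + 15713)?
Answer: 82221695/5144 ≈ 15984.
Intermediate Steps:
N = 15431/5144 (N = 3 + 1/(-20857 + 15713) = 3 + 1/(-5144) = 3 - 1/5144 = 15431/5144 ≈ 2.9998)
4827 + (N + 11154) = 4827 + (15431/5144 + 11154) = 4827 + 57391607/5144 = 82221695/5144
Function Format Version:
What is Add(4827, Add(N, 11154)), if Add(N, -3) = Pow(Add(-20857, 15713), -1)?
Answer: Rational(82221695, 5144) ≈ 15984.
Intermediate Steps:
N = Rational(15431, 5144) (N = Add(3, Pow(Add(-20857, 15713), -1)) = Add(3, Pow(-5144, -1)) = Add(3, Rational(-1, 5144)) = Rational(15431, 5144) ≈ 2.9998)
Add(4827, Add(N, 11154)) = Add(4827, Add(Rational(15431, 5144), 11154)) = Add(4827, Rational(57391607, 5144)) = Rational(82221695, 5144)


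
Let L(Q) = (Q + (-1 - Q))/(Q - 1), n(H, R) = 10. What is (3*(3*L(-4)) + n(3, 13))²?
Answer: 3481/25 ≈ 139.24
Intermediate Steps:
L(Q) = -1/(-1 + Q)
(3*(3*L(-4)) + n(3, 13))² = (3*(3*(-1/(-1 - 4))) + 10)² = (3*(3*(-1/(-5))) + 10)² = (3*(3*(-1*(-⅕))) + 10)² = (3*(3*(⅕)) + 10)² = (3*(⅗) + 10)² = (9/5 + 10)² = (59/5)² = 3481/25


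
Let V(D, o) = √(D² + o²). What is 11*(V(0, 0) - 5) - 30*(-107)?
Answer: 3155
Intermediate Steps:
11*(V(0, 0) - 5) - 30*(-107) = 11*(√(0² + 0²) - 5) - 30*(-107) = 11*(√(0 + 0) - 5) - 1*(-3210) = 11*(√0 - 5) + 3210 = 11*(0 - 5) + 3210 = 11*(-5) + 3210 = -55 + 3210 = 3155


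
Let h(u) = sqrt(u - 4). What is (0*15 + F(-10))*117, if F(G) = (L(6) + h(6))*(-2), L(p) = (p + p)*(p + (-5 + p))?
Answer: -19656 - 234*sqrt(2) ≈ -19987.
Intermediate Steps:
h(u) = sqrt(-4 + u)
L(p) = 2*p*(-5 + 2*p) (L(p) = (2*p)*(-5 + 2*p) = 2*p*(-5 + 2*p))
F(G) = -168 - 2*sqrt(2) (F(G) = (2*6*(-5 + 2*6) + sqrt(-4 + 6))*(-2) = (2*6*(-5 + 12) + sqrt(2))*(-2) = (2*6*7 + sqrt(2))*(-2) = (84 + sqrt(2))*(-2) = -168 - 2*sqrt(2))
(0*15 + F(-10))*117 = (0*15 + (-168 - 2*sqrt(2)))*117 = (0 + (-168 - 2*sqrt(2)))*117 = (-168 - 2*sqrt(2))*117 = -19656 - 234*sqrt(2)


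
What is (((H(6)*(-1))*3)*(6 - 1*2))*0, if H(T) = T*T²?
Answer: 0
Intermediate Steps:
H(T) = T³
(((H(6)*(-1))*3)*(6 - 1*2))*0 = (((6³*(-1))*3)*(6 - 1*2))*0 = (((216*(-1))*3)*(6 - 2))*0 = (-216*3*4)*0 = -648*4*0 = -2592*0 = 0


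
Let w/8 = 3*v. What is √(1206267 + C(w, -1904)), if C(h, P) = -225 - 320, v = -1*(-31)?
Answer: √1205722 ≈ 1098.1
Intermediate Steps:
v = 31
w = 744 (w = 8*(3*31) = 8*93 = 744)
C(h, P) = -545
√(1206267 + C(w, -1904)) = √(1206267 - 545) = √1205722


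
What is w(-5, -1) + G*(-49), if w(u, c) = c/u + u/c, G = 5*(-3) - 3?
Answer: 4436/5 ≈ 887.20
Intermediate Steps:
G = -18 (G = -15 - 3 = -18)
w(-5, -1) + G*(-49) = (-1/(-5) - 5/(-1)) - 18*(-49) = (-1*(-1/5) - 5*(-1)) + 882 = (1/5 + 5) + 882 = 26/5 + 882 = 4436/5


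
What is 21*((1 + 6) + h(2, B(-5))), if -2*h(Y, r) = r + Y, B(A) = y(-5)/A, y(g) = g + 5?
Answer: 126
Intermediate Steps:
y(g) = 5 + g
B(A) = 0 (B(A) = (5 - 5)/A = 0/A = 0)
h(Y, r) = -Y/2 - r/2 (h(Y, r) = -(r + Y)/2 = -(Y + r)/2 = -Y/2 - r/2)
21*((1 + 6) + h(2, B(-5))) = 21*((1 + 6) + (-1/2*2 - 1/2*0)) = 21*(7 + (-1 + 0)) = 21*(7 - 1) = 21*6 = 126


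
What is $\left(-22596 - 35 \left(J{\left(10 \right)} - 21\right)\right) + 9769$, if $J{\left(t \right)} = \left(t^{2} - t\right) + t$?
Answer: $-15592$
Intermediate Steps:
$J{\left(t \right)} = t^{2}$
$\left(-22596 - 35 \left(J{\left(10 \right)} - 21\right)\right) + 9769 = \left(-22596 - 35 \left(10^{2} - 21\right)\right) + 9769 = \left(-22596 - 35 \left(100 - 21\right)\right) + 9769 = \left(-22596 - 2765\right) + 9769 = -25361 + 9769 = -15592$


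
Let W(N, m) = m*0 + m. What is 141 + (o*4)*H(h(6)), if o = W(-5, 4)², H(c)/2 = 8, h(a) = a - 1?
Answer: 1165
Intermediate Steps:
W(N, m) = m (W(N, m) = 0 + m = m)
h(a) = -1 + a
H(c) = 16 (H(c) = 2*8 = 16)
o = 16 (o = 4² = 16)
141 + (o*4)*H(h(6)) = 141 + (16*4)*16 = 141 + 64*16 = 141 + 1024 = 1165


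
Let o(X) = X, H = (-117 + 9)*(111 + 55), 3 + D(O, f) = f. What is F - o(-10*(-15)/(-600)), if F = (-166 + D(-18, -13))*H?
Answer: 13051585/4 ≈ 3.2629e+6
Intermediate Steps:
D(O, f) = -3 + f
H = -17928 (H = -108*166 = -17928)
F = 3262896 (F = (-166 + (-3 - 13))*(-17928) = (-166 - 16)*(-17928) = -182*(-17928) = 3262896)
F - o(-10*(-15)/(-600)) = 3262896 - (-10*(-15))/(-600) = 3262896 - 150*(-1)/600 = 3262896 - 1*(-¼) = 3262896 + ¼ = 13051585/4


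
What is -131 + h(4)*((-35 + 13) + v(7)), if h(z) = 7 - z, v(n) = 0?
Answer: -197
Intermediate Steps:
-131 + h(4)*((-35 + 13) + v(7)) = -131 + (7 - 1*4)*((-35 + 13) + 0) = -131 + (7 - 4)*(-22 + 0) = -131 + 3*(-22) = -131 - 66 = -197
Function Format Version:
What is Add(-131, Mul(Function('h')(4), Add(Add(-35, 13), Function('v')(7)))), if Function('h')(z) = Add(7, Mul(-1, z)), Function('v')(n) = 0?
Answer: -197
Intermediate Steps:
Add(-131, Mul(Function('h')(4), Add(Add(-35, 13), Function('v')(7)))) = Add(-131, Mul(Add(7, Mul(-1, 4)), Add(Add(-35, 13), 0))) = Add(-131, Mul(Add(7, -4), Add(-22, 0))) = Add(-131, Mul(3, -22)) = Add(-131, -66) = -197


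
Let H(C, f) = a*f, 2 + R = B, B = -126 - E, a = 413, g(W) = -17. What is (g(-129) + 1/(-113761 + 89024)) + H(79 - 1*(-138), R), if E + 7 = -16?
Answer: -1073140535/24737 ≈ -43382.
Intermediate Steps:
E = -23 (E = -7 - 16 = -23)
B = -103 (B = -126 - 1*(-23) = -126 + 23 = -103)
R = -105 (R = -2 - 103 = -105)
H(C, f) = 413*f
(g(-129) + 1/(-113761 + 89024)) + H(79 - 1*(-138), R) = (-17 + 1/(-113761 + 89024)) + 413*(-105) = (-17 + 1/(-24737)) - 43365 = (-17 - 1/24737) - 43365 = -420530/24737 - 43365 = -1073140535/24737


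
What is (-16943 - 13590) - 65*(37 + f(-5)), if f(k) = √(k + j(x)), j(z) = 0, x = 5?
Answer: -32938 - 65*I*√5 ≈ -32938.0 - 145.34*I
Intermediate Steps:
f(k) = √k (f(k) = √(k + 0) = √k)
(-16943 - 13590) - 65*(37 + f(-5)) = (-16943 - 13590) - 65*(37 + √(-5)) = -30533 - 65*(37 + I*√5) = -30533 + (-2405 - 65*I*√5) = -32938 - 65*I*√5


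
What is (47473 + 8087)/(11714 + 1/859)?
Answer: 15908680/3354109 ≈ 4.7430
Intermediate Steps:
(47473 + 8087)/(11714 + 1/859) = 55560/(11714 + 1/859) = 55560/(10062327/859) = 55560*(859/10062327) = 15908680/3354109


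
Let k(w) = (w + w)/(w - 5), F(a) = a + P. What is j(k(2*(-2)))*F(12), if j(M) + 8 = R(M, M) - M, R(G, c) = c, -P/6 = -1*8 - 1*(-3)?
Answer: -336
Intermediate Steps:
P = 30 (P = -6*(-1*8 - 1*(-3)) = -6*(-8 + 3) = -6*(-5) = 30)
F(a) = 30 + a (F(a) = a + 30 = 30 + a)
k(w) = 2*w/(-5 + w) (k(w) = (2*w)/(-5 + w) = 2*w/(-5 + w))
j(M) = -8 (j(M) = -8 + (M - M) = -8 + 0 = -8)
j(k(2*(-2)))*F(12) = -8*(30 + 12) = -8*42 = -336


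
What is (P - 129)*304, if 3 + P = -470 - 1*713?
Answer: -399760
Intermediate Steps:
P = -1186 (P = -3 + (-470 - 1*713) = -3 + (-470 - 713) = -3 - 1183 = -1186)
(P - 129)*304 = (-1186 - 129)*304 = -1315*304 = -399760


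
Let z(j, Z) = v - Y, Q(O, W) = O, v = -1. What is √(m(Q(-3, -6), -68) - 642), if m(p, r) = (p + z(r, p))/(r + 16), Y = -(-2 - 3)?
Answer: 5*I*√17355/26 ≈ 25.334*I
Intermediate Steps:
Y = 5 (Y = -1*(-5) = 5)
z(j, Z) = -6 (z(j, Z) = -1 - 1*5 = -1 - 5 = -6)
m(p, r) = (-6 + p)/(16 + r) (m(p, r) = (p - 6)/(r + 16) = (-6 + p)/(16 + r))
√(m(Q(-3, -6), -68) - 642) = √((-6 - 3)/(16 - 68) - 642) = √(-9/(-52) - 642) = √(-1/52*(-9) - 642) = √(9/52 - 642) = √(-33375/52) = 5*I*√17355/26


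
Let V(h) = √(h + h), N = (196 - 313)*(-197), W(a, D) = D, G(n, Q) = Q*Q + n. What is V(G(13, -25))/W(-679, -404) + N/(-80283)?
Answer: -7683/26761 - √319/202 ≈ -0.37552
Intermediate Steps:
G(n, Q) = n + Q² (G(n, Q) = Q² + n = n + Q²)
N = 23049 (N = -117*(-197) = 23049)
V(h) = √2*√h (V(h) = √(2*h) = √2*√h)
V(G(13, -25))/W(-679, -404) + N/(-80283) = (√2*√(13 + (-25)²))/(-404) + 23049/(-80283) = (√2*√(13 + 625))*(-1/404) + 23049*(-1/80283) = (√2*√638)*(-1/404) - 7683/26761 = (2*√319)*(-1/404) - 7683/26761 = -√319/202 - 7683/26761 = -7683/26761 - √319/202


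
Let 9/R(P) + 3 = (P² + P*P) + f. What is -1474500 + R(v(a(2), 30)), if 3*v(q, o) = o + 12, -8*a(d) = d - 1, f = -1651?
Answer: -1860819009/1262 ≈ -1.4745e+6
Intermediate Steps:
a(d) = ⅛ - d/8 (a(d) = -(d - 1)/8 = -(-1 + d)/8 = ⅛ - d/8)
v(q, o) = 4 + o/3 (v(q, o) = (o + 12)/3 = (12 + o)/3 = 4 + o/3)
R(P) = 9/(-1654 + 2*P²) (R(P) = 9/(-3 + ((P² + P*P) - 1651)) = 9/(-3 + ((P² + P²) - 1651)) = 9/(-3 + (2*P² - 1651)) = 9/(-3 + (-1651 + 2*P²)) = 9/(-1654 + 2*P²))
-1474500 + R(v(a(2), 30)) = -1474500 + 9/(2*(-827 + (4 + (⅓)*30)²)) = -1474500 + 9/(2*(-827 + (4 + 10)²)) = -1474500 + 9/(2*(-827 + 14²)) = -1474500 + 9/(2*(-827 + 196)) = -1474500 + (9/2)/(-631) = -1474500 + (9/2)*(-1/631) = -1474500 - 9/1262 = -1860819009/1262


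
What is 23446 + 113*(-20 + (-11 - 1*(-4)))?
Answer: 20395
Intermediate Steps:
23446 + 113*(-20 + (-11 - 1*(-4))) = 23446 + 113*(-20 + (-11 + 4)) = 23446 + 113*(-20 - 7) = 23446 + 113*(-27) = 23446 - 3051 = 20395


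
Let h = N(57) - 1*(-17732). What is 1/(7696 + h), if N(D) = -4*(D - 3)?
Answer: 1/25212 ≈ 3.9664e-5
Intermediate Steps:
N(D) = 12 - 4*D (N(D) = -4*(-3 + D) = 12 - 4*D)
h = 17516 (h = (12 - 4*57) - 1*(-17732) = (12 - 228) + 17732 = -216 + 17732 = 17516)
1/(7696 + h) = 1/(7696 + 17516) = 1/25212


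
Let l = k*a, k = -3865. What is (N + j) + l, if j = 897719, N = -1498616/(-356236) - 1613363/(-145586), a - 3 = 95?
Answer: 6728757890856387/12965743574 ≈ 5.1896e+5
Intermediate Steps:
a = 98 (a = 3 + 95 = 98)
N = 198228872661/12965743574 (N = -1498616*(-1/356236) - 1613363*(-1/145586) = 374654/89059 + 1613363/145586 = 198228872661/12965743574 ≈ 15.289)
l = -378770 (l = -3865*98 = -378770)
(N + j) + l = (198228872661/12965743574 + 897719) - 378770 = 11639792584380367/12965743574 - 378770 = 6728757890856387/12965743574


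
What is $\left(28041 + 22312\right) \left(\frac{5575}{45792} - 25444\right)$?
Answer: $- \frac{58667593153769}{45792} \approx -1.2812 \cdot 10^{9}$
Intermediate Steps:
$\left(28041 + 22312\right) \left(\frac{5575}{45792} - 25444\right) = 50353 \left(5575 \cdot \frac{1}{45792} - 25444\right) = 50353 \left(\frac{5575}{45792} - 25444\right) = 50353 \left(- \frac{1165126073}{45792}\right) = - \frac{58667593153769}{45792}$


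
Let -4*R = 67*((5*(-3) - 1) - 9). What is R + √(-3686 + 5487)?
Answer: 1675/4 + √1801 ≈ 461.19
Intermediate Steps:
R = 1675/4 (R = -67*((5*(-3) - 1) - 9)/4 = -67*((-15 - 1) - 9)/4 = -67*(-16 - 9)/4 = -67*(-25)/4 = -¼*(-1675) = 1675/4 ≈ 418.75)
R + √(-3686 + 5487) = 1675/4 + √(-3686 + 5487) = 1675/4 + √1801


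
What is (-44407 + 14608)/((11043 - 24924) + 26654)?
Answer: -29799/12773 ≈ -2.3330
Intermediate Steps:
(-44407 + 14608)/((11043 - 24924) + 26654) = -29799/(-13881 + 26654) = -29799/12773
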